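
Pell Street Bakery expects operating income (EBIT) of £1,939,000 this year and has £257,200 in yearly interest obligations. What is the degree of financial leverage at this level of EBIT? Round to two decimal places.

Annual interest charges come to £257,200.00.
DFL = EBIT ÷ (EBIT − I) = £1,939,000 ÷ (£1,939,000 − £257,200.00) = £1,939,000 ÷ £1,681,800.00 = 1.1529.

1.15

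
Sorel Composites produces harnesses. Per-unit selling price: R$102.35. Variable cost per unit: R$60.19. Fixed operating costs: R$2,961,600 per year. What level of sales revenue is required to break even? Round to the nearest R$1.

CM per unit = R$102.35 − R$60.19 = R$42.16; CM ratio = R$42.16 / R$102.35 = 0.4119.
Break-even revenue = fixed costs × price ÷ CM = R$2,961,600 × R$102.35 ÷ R$42.16 = R$7,189,748.

R$7,189,748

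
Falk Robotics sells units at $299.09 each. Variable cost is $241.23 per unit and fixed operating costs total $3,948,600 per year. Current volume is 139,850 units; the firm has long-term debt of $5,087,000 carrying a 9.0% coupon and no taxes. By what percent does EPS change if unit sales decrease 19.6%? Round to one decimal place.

Total contribution margin = 139,850 × $57.86 = $8,091,721.00.
Operating income = contribution − fixed costs = $8,091,721.00 − $3,948,600 = $4,143,121.00.
Interest = $457,830.00, so EBIT − I = $3,685,291.00.
DCL = total CM / (EBIT − I) = $8,091,721.00 / $3,685,291.00 = 2.1957.
%ΔEPS = DCL × %ΔSales = 2.1957 × -19.6% = -43.0%.

-43.0%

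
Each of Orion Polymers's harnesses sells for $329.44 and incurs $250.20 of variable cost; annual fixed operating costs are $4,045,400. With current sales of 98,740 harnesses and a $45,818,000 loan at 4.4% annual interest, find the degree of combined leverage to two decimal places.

4.44

Total contribution margin = 98,740 × $79.24 = $7,824,157.60.
Operating income = contribution − fixed costs = $7,824,157.60 − $4,045,400 = $3,778,757.60. Interest = $2,015,992.00, so EBIT − I = $1,762,765.60.
DCL = contribution ÷ (EBIT − I) = $7,824,157.60 ÷ $1,762,765.60 = 4.4386.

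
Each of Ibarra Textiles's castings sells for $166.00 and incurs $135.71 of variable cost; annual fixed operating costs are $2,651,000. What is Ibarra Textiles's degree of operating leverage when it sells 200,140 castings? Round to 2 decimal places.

1.78

At 200,140 units, contribution = 200,140 × $30.29 = $6,062,240.60.
EBIT = $6,062,240.60 − $2,651,000 = $3,411,240.60.
So DOL = total CM / EBIT = $6,062,240.60 / $3,411,240.60 = 1.7771.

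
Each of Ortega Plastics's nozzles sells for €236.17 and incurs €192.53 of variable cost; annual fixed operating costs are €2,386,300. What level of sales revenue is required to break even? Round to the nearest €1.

CM per unit = €236.17 − €192.53 = €43.64; CM ratio = €43.64 / €236.17 = 0.1848.
Break-even sales = FC ÷ CM ratio = €2,386,300 × €236.17 / €43.64 = €12,914,126.

€12,914,126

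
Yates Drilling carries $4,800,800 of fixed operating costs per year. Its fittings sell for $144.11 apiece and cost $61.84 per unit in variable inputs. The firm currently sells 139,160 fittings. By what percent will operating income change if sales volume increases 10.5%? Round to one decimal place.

At 139,160 units, contribution = 139,160 × $82.27 = $11,448,693.20.
EBIT = $11,448,693.20 − $4,800,800 = $6,647,893.20.
Degree of operating leverage = $11,448,693.20 / $6,647,893.20 = 1.7222.
So EBIT moves 1.7222 × (+10.5%) = +18.1%.

+18.1%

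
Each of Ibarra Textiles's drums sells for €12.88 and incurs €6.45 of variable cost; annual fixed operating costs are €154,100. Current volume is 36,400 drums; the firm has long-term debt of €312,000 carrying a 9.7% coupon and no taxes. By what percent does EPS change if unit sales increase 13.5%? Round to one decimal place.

At 36,400 units, contribution = 36,400 × €6.43 = €234,052.00.
EBIT = €234,052.00 − €154,100 = €79,952.00.
Interest = €30,264.00, so EBIT − I = €49,688.00.
DCL = total CM / (EBIT − I) = €234,052.00 / €49,688.00 = 4.7104.
%ΔEPS = DCL × %ΔSales = 4.7104 × +13.5% = +63.6%.

+63.6%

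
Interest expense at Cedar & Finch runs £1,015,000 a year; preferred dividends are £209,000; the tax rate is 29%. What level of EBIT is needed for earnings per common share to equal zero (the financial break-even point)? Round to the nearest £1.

Grossing the preferred dividend up to pre-tax terms: £209,000 / (1 − 0.29) = £294,366.20.
Financial break-even EBIT = interest + D_p ÷ (1 − t) = £1,015,000 + £294,366.20 = £1,309,366.20.

£1,309,366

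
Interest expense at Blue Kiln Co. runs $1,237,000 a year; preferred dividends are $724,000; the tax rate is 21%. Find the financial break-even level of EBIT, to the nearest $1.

$2,153,456

Preferred dividends are paid after tax, so their pre-tax equivalent is $724,000 ÷ (1 − 0.21) = $916,455.70.
Financial break-even EBIT = interest + D_p ÷ (1 − t) = $1,237,000 + $916,455.70 = $2,153,455.70.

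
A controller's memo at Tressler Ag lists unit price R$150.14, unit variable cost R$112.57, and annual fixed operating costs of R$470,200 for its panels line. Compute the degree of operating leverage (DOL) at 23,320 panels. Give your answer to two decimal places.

2.16

At 23,320 units, contribution = 23,320 × R$37.57 = R$876,132.40.
Subtracting fixed costs: EBIT = R$876,132.40 − R$470,200 = R$405,932.40.
DOL = contribution ÷ EBIT = R$876,132.40 ÷ R$405,932.40 = 2.1583.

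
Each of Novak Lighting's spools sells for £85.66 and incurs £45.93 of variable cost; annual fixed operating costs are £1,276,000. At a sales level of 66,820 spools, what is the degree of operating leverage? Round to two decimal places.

Contribution at this volume is 66,820 × £39.73 = £2,654,758.60.
Operating income = contribution − fixed costs = £2,654,758.60 − £1,276,000 = £1,378,758.60.
Degree of operating leverage = £2,654,758.60 / £1,378,758.60 = 1.9255.

1.93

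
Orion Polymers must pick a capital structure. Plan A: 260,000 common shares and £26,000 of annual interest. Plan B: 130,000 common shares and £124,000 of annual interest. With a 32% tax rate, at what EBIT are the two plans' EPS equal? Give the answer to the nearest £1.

At indifference, (EBIT − 26,000)(1 − t)/260,000 = (EBIT − 124,000)(1 − t)/130,000.
Cancelling (1 − t) and cross-multiplying: 130,000·(EBIT − 26,000) = 260,000·(EBIT − 124,000).
Solving, EBIT = (124,000·260,000 − 26,000·130,000) / (260,000 − 130,000) = 28,860,000,000 / 130,000 = 222,000.00.

£222,000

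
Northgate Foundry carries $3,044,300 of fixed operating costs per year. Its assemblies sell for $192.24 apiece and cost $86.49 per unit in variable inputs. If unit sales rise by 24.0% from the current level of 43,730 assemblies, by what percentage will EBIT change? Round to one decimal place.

+70.2%

Contribution at this volume is 43,730 × $105.75 = $4,624,447.50.
Operating income = contribution − fixed costs = $4,624,447.50 − $3,044,300 = $1,580,147.50.
DOL = contribution ÷ EBIT = $4,624,447.50 ÷ $1,580,147.50 = 2.9266.
So EBIT moves 2.9266 × (+24.0%) = +70.2%.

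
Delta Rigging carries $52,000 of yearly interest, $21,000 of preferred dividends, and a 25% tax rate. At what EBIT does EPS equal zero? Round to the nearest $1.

Grossing the preferred dividend up to pre-tax terms: $21,000 / (1 − 0.25) = $28,000.00.
EPS = 0 when EBIT covers interest plus the pre-tax preferred burden: $52,000 + $28,000.00 = $80,000.00.

$80,000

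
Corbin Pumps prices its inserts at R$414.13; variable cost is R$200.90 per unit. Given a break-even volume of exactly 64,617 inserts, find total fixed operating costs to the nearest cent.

Each unit contributes R$414.13 − R$200.90 = R$213.23.
Since BE = FC / CM, FC = 64,617 × R$213.23 = R$13,778,282.91.

R$13,778,282.91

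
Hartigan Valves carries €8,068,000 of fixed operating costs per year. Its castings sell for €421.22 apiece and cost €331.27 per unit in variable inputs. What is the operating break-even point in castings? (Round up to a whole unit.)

89,695 castings

Contribution margin per unit = €421.22 − €331.27 = €89.95.
Break-even Q = €8,068,000 / €89.95 = 89,694.27 → 89,695 castings.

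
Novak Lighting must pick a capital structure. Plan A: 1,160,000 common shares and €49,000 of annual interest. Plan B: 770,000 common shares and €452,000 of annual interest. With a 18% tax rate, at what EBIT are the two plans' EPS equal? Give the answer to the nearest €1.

€1,247,667

At indifference, (EBIT − 49,000)(1 − t)/1,160,000 = (EBIT − 452,000)(1 − t)/770,000.
Cancelling (1 − t) and cross-multiplying: 770,000·(EBIT − 49,000) = 1,160,000·(EBIT − 452,000).
EBIT × (1,160,000 − 770,000) = 452,000 × 1,160,000 − 49,000 × 770,000 = 486,590,000,000, so EBIT = 486,590,000,000 ÷ 390,000 = 1,247,666.67.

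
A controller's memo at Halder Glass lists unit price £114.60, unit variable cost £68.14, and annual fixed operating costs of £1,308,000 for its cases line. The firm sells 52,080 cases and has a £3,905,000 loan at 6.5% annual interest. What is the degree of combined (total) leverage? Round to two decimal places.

2.82

Contribution at this volume is 52,080 × £46.46 = £2,419,636.80.
Subtracting fixed costs: EBIT = £2,419,636.80 − £1,308,000 = £1,111,636.80. Interest = £253,825.00.
DOL = £2,419,636.80 ÷ £1,111,636.80 = 2.1766; DFL = £1,111,636.80 ÷ £857,811.80 = 1.2959.
DCL = DOL × DFL = 2.1766 × 1.2959 = 2.8207.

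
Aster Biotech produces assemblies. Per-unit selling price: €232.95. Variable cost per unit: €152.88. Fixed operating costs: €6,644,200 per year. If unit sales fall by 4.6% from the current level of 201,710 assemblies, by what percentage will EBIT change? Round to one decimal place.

-7.8%

Total contribution margin = 201,710 × €80.07 = €16,150,919.70.
EBIT = €16,150,919.70 − €6,644,200 = €9,506,719.70.
DOL = contribution ÷ EBIT = €16,150,919.70 ÷ €9,506,719.70 = 1.6989.
Operating income changes by 1.6989 × -4.6% = -7.8%.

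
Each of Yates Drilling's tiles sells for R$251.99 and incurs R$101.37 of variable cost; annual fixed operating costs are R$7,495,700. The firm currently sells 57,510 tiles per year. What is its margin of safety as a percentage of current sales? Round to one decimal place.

13.5%

Unit CM = price − variable cost = R$251.99 − R$101.37 = R$150.62. Break-even units = R$7,495,700 ÷ R$150.62 = 49,765.64; break-even revenue = 49,765.64 × R$251.99 = R$12,540,442.46.
Current sales = 57,510 × R$251.99 = R$14,491,944.90.
Margin of safety = (R$14,491,944.90 − R$12,540,442.46) ÷ R$14,491,944.90 = 13.5%.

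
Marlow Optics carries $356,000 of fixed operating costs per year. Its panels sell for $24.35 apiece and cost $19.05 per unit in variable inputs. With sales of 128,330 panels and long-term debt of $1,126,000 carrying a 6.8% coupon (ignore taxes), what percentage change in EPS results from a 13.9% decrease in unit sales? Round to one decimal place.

Total contribution margin = 128,330 × $5.30 = $680,149.00.
Subtracting fixed costs: EBIT = $680,149.00 − $356,000 = $324,149.00.
After interest of $76,568.00, pre-tax earnings = $247,581.00.
Degree of combined leverage = contribution ÷ (EBIT − I) = $680,149.00 ÷ $247,581.00 = 2.7472.
%ΔEPS = DCL × %ΔSales = 2.7472 × -13.9% = -38.2%.

-38.2%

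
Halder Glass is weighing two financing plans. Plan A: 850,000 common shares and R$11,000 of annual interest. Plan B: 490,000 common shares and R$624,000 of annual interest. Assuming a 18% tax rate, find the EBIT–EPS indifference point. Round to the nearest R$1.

R$1,458,361

At indifference, (EBIT − 11,000)(1 − t)/850,000 = (EBIT − 624,000)(1 − t)/490,000.
Cancelling (1 − t) and cross-multiplying: 490,000·(EBIT − 11,000) = 850,000·(EBIT − 624,000).
Solving, EBIT = (624,000·850,000 − 11,000·490,000) / (850,000 − 490,000) = 525,010,000,000 / 360,000 = 1,458,361.11.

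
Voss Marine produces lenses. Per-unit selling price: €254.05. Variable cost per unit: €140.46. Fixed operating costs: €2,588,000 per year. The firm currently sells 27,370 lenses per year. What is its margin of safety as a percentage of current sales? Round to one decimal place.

16.8%

Each unit contributes €254.05 − €140.46 = €113.59. Break-even units = €2,588,000 ÷ €113.59 = 22,783.70; break-even revenue = 22,783.70 × €254.05 = €5,788,197.90.
Actual sales revenue = 27,370 × €254.05 = €6,953,348.50.
Margin of safety = (€6,953,348.50 − €5,788,197.90) ÷ €6,953,348.50 = 16.8%.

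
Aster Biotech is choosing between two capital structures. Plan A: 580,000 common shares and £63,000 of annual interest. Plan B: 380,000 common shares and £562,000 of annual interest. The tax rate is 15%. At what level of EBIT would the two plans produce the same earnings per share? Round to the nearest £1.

£1,510,100

Set EPS_A = EPS_B: (EBIT − £63,000)(1 − 0.15) ÷ 580,000 = (EBIT − £562,000)(1 − 0.15) ÷ 380,000.
The (1 − t) factor cancels: (EBIT − 63,000) × 380,000 = (EBIT − 562,000) × 580,000.
EBIT × (580,000 − 380,000) = 562,000 × 580,000 − 63,000 × 380,000 = 302,020,000,000, so EBIT = 302,020,000,000 ÷ 200,000 = 1,510,100.00.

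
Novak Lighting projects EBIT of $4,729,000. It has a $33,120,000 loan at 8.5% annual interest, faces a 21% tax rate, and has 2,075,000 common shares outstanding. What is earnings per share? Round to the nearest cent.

Interest = $2,815,200.00, so EBT = $4,729,000 − $2,815,200.00 = $1,913,800.00.
After tax at 21%: net income = $1,913,800.00 × 0.79 = $1,511,902.00.
EPS = $1,511,902.00 ÷ 2,075,000 = $0.73.

$0.73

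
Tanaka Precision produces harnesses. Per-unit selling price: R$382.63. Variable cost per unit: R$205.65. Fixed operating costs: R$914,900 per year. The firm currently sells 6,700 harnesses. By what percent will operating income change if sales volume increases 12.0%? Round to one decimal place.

Contribution at this volume is 6,700 × R$176.98 = R$1,185,766.00.
Operating income = contribution − fixed costs = R$1,185,766.00 − R$914,900 = R$270,866.00.
DOL = contribution ÷ EBIT = R$1,185,766.00 ÷ R$270,866.00 = 4.3777.
Operating income changes by 4.3777 × +12.0% = +52.5%.

+52.5%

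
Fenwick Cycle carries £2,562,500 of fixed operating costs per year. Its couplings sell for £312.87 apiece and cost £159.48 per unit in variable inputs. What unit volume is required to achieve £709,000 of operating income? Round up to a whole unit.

21,328 couplings

Unit CM = price − variable cost = £312.87 − £159.48 = £153.39.
Units = (FC + target) / CM = (£2,562,500 + £709,000) / £153.39 = 21,327.99, so 21,328 couplings.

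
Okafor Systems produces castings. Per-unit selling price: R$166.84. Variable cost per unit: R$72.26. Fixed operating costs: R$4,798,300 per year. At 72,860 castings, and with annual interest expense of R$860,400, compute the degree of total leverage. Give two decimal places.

5.59

Contribution at this volume is 72,860 × R$94.58 = R$6,891,098.80.
Operating income = contribution − fixed costs = R$6,891,098.80 − R$4,798,300 = R$2,092,798.80. Interest = R$860,400.00, so EBIT − I = R$1,232,398.80.
Degree of total leverage = total CM / (EBIT − interest) = R$6,891,098.80 / R$1,232,398.80 = 5.5916.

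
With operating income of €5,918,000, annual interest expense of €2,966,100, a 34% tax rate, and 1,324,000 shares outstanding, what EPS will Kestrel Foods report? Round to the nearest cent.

€1.47

Pre-tax income = €5,918,000 − €2,966,100.00 = €2,951,900.00.
After tax at 34%: net income = €2,951,900.00 × 0.66 = €1,948,254.00.
EPS = €1,948,254.00 ÷ 1,324,000 = €1.47.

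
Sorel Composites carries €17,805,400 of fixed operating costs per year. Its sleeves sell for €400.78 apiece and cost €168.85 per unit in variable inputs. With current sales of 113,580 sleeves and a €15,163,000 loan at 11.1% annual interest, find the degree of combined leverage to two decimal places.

At 113,580 units, contribution = 113,580 × €231.93 = €26,342,609.40.
Subtracting fixed costs: EBIT = €26,342,609.40 − €17,805,400 = €8,537,209.40. Interest = €1,683,093.00.
DOL = €26,342,609.40 ÷ €8,537,209.40 = 3.0856; DFL = €8,537,209.40 ÷ €6,854,116.40 = 1.2456.
Combined leverage = 3.0856 × 1.2456 = 3.8434.

3.84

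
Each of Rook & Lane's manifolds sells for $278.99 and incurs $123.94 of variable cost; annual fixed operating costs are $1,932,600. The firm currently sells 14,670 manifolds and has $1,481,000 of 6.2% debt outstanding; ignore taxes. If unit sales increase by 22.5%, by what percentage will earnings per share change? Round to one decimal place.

At 14,670 units, contribution = 14,670 × $155.05 = $2,274,583.50.
Operating income = contribution − fixed costs = $2,274,583.50 − $1,932,600 = $341,983.50.
Interest = $91,822.00, so EBIT − I = $250,161.50.
DCL = total CM / (EBIT − I) = $2,274,583.50 / $250,161.50 = 9.0925.
%ΔEPS = DCL × %ΔSales = 9.0925 × +22.5% = +204.6%.

+204.6%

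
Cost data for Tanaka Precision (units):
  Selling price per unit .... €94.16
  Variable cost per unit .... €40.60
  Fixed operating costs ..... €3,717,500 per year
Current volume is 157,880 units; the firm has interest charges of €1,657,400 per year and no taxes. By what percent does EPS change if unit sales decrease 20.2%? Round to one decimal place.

-55.4%

At 157,880 units, contribution = 157,880 × €53.56 = €8,456,052.80.
Operating income = contribution − fixed costs = €8,456,052.80 − €3,717,500 = €4,738,552.80.
After interest of €1,657,400.00, pre-tax earnings = €3,081,152.80.
DCL = total CM / (EBIT − I) = €8,456,052.80 / €3,081,152.80 = 2.7444.
%ΔEPS = DCL × %ΔSales = 2.7444 × -20.2% = -55.4%.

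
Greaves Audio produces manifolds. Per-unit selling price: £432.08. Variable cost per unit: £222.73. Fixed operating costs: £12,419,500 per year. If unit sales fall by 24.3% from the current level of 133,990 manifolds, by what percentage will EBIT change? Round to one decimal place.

-43.6%

Contribution at this volume is 133,990 × £209.35 = £28,050,806.50.
Operating income = contribution − fixed costs = £28,050,806.50 − £12,419,500 = £15,631,306.50.
DOL = contribution ÷ EBIT = £28,050,806.50 ÷ £15,631,306.50 = 1.7945.
Operating income changes by 1.7945 × -24.3% = -43.6%.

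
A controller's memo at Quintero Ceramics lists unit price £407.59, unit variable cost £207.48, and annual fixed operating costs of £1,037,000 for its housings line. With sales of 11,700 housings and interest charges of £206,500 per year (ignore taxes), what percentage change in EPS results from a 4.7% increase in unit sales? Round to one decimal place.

+10.0%

Total contribution margin = 11,700 × £200.11 = £2,341,287.00.
Subtracting fixed costs: EBIT = £2,341,287.00 − £1,037,000 = £1,304,287.00.
Interest = £206,500.00, so EBIT − I = £1,097,787.00.
Degree of combined leverage = contribution ÷ (EBIT − I) = £2,341,287.00 ÷ £1,097,787.00 = 2.1327.
%ΔEPS = DCL × %ΔSales = 2.1327 × +4.7% = +10.0%.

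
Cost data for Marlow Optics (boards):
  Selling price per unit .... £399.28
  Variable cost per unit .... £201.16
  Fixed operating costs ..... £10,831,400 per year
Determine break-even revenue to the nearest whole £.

£21,829,000

CM per unit = £399.28 − £201.16 = £198.12; CM ratio = £198.12 / £399.28 = 0.4962.
Break-even sales = FC ÷ CM ratio = £10,831,400 × £399.28 / £198.12 = £21,829,000.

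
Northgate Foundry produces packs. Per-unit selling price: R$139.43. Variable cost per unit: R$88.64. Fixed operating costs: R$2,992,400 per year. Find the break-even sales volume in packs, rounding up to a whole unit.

58,918 packs

Contribution margin per unit = R$139.43 − R$88.64 = R$50.79.
Break-even volume = fixed costs ÷ CM per unit = R$2,992,400 ÷ R$50.79 = 58,917.11, so 58,918 packs.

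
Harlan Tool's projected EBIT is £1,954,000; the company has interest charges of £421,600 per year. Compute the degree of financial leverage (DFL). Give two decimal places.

1.28

Interest = £421,600.00.
DFL = EBIT ÷ (EBIT − I) = £1,954,000 ÷ (£1,954,000 − £421,600.00) = £1,954,000 ÷ £1,532,400.00 = 1.2751.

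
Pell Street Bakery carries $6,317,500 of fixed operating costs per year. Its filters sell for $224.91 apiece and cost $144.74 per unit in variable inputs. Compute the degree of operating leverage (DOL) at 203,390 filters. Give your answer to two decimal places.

1.63

Total contribution margin = 203,390 × $80.17 = $16,305,776.30.
EBIT = $16,305,776.30 − $6,317,500 = $9,988,276.30.
DOL = contribution ÷ EBIT = $16,305,776.30 ÷ $9,988,276.30 = 1.6325.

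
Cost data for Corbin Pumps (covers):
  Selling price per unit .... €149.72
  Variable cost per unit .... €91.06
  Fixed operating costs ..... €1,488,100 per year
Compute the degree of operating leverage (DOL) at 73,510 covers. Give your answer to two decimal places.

1.53

At 73,510 units, contribution = 73,510 × €58.66 = €4,312,096.60.
Subtracting fixed costs: EBIT = €4,312,096.60 − €1,488,100 = €2,823,996.60.
Degree of operating leverage = €4,312,096.60 / €2,823,996.60 = 1.5269.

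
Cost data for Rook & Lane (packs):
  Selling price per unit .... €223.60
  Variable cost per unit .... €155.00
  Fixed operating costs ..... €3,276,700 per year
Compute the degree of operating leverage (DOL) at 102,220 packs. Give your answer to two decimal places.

1.88

At 102,220 units, contribution = 102,220 × €68.60 = €7,012,292.00.
Operating income = contribution − fixed costs = €7,012,292.00 − €3,276,700 = €3,735,592.00.
DOL = contribution ÷ EBIT = €7,012,292.00 ÷ €3,735,592.00 = 1.8772.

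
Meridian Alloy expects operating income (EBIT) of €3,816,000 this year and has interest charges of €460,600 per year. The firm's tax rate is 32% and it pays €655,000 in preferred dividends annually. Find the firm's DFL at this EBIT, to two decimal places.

Interest = €460,600.00.
Preferred dividends grossed up pre-tax: €655,000 / (1 − 0.32) = €963,235.29.
DFL = EBIT ÷ [EBIT − I − D_p/(1−t)] = €3,816,000 ÷ [€3,816,000 − €460,600.00 − €963,235.29] = €3,816,000 ÷ €2,392,164.71 = 1.5952.

1.60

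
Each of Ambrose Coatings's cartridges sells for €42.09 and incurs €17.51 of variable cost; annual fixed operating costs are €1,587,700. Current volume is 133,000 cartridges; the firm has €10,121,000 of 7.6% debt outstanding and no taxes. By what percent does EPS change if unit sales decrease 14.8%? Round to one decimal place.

-53.0%

Contribution at this volume is 133,000 × €24.58 = €3,269,140.00.
Operating income = contribution − fixed costs = €3,269,140.00 − €1,587,700 = €1,681,440.00.
After interest of €769,196.00, pre-tax earnings = €912,244.00.
Degree of combined leverage = contribution ÷ (EBIT − I) = €3,269,140.00 ÷ €912,244.00 = 3.5836.
%ΔEPS = DCL × %ΔSales = 3.5836 × -14.8% = -53.0%.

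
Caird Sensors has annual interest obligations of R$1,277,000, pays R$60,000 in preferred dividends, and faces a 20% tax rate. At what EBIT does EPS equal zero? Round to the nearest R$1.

R$1,352,000

Preferred dividends are paid after tax, so their pre-tax equivalent is R$60,000 ÷ (1 − 0.20) = R$75,000.00.
Financial break-even EBIT = interest + D_p ÷ (1 − t) = R$1,277,000 + R$75,000.00 = R$1,352,000.00.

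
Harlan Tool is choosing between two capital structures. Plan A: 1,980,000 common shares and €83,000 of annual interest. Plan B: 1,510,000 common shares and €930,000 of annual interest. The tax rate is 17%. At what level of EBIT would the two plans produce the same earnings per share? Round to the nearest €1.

€3,651,213

Set EPS_A = EPS_B: (EBIT − €83,000)(1 − 0.17) ÷ 1,980,000 = (EBIT − €930,000)(1 − 0.17) ÷ 1,510,000.
Cancelling (1 − t) and cross-multiplying: 1,510,000·(EBIT − 83,000) = 1,980,000·(EBIT − 930,000).
EBIT × (1,980,000 − 1,510,000) = 930,000 × 1,980,000 − 83,000 × 1,510,000 = 1,716,070,000,000, so EBIT = 1,716,070,000,000 ÷ 470,000 = 3,651,212.77.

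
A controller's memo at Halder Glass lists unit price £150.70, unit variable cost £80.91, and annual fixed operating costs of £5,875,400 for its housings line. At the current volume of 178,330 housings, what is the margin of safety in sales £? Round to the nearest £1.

£14,187,373

Unit CM = price − variable cost = £150.70 − £80.91 = £69.79. Break-even units = £5,875,400 ÷ £69.79 = 84,186.85; break-even revenue = 84,186.85 × £150.70 = £12,686,957.73.
Current sales = 178,330 × £150.70 = £26,874,331.00.
Margin of safety = £26,874,331.00 − £12,686,957.73 = £14,187,373.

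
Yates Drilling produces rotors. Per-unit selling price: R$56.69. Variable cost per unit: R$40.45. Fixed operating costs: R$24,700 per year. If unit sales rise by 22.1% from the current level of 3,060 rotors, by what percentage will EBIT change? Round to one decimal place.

Total contribution margin = 3,060 × R$16.24 = R$49,694.40.
Subtracting fixed costs: EBIT = R$49,694.40 − R$24,700 = R$24,994.40.
Degree of operating leverage = R$49,694.40 / R$24,994.40 = 1.9882.
%ΔEBIT = DOL × %ΔSales = 1.9882 × +22.1% = +43.9%.

+43.9%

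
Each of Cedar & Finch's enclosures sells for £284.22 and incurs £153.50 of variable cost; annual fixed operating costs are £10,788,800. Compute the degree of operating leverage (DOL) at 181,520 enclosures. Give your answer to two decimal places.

Total contribution margin = 181,520 × £130.72 = £23,728,294.40.
Subtracting fixed costs: EBIT = £23,728,294.40 − £10,788,800 = £12,939,494.40.
DOL = contribution ÷ EBIT = £23,728,294.40 ÷ £12,939,494.40 = 1.8338.

1.83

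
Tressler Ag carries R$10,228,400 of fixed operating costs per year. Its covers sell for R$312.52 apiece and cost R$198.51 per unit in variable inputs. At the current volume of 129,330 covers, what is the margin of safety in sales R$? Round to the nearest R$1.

Unit CM = price − variable cost = R$312.52 − R$198.51 = R$114.01. Break-even units = R$10,228,400 ÷ R$114.01 = 89,714.94; break-even revenue = 89,714.94 × R$312.52 = R$28,037,712.20.
Actual sales revenue = 129,330 × R$312.52 = R$40,418,211.60.
Margin of safety = R$40,418,211.60 − R$28,037,712.20 = R$12,380,499.

R$12,380,499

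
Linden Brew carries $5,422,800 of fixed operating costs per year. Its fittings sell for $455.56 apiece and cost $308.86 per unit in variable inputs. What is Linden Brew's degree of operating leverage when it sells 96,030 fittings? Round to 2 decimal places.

At 96,030 units, contribution = 96,030 × $146.70 = $14,087,601.00.
Operating income = contribution − fixed costs = $14,087,601.00 − $5,422,800 = $8,664,801.00.
DOL = contribution ÷ EBIT = $14,087,601.00 ÷ $8,664,801.00 = 1.6258.

1.63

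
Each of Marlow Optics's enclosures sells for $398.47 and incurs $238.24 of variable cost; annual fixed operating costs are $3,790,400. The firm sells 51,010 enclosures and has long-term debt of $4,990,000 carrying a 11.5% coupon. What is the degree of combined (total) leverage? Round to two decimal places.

2.15

Contribution at this volume is 51,010 × $160.23 = $8,173,332.30.
Operating income = contribution − fixed costs = $8,173,332.30 − $3,790,400 = $4,382,932.30. Interest = $573,850.00.
DOL = $8,173,332.30 ÷ $4,382,932.30 = 1.8648; DFL = $4,382,932.30 ÷ $3,809,082.30 = 1.1507.
Combined leverage = 1.8648 × 1.1507 = 2.1458.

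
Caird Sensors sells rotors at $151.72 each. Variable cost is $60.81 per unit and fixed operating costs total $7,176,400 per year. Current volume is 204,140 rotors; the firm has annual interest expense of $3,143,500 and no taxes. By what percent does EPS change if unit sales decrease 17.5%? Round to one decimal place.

At 204,140 units, contribution = 204,140 × $90.91 = $18,558,367.40.
Subtracting fixed costs: EBIT = $18,558,367.40 − $7,176,400 = $11,381,967.40.
After interest of $3,143,500.00, pre-tax earnings = $8,238,467.40.
DCL = total CM / (EBIT − I) = $18,558,367.40 / $8,238,467.40 = 2.2526.
%ΔEPS = DCL × %ΔSales = 2.2526 × -17.5% = -39.4%.

-39.4%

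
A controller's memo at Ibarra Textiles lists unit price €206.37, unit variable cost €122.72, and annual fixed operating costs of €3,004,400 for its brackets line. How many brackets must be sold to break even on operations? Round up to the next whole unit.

Contribution margin per unit = €206.37 − €122.72 = €83.65.
Break-even Q = €3,004,400 / €83.65 = 35,916.32 → 35,917 brackets.

35,917 brackets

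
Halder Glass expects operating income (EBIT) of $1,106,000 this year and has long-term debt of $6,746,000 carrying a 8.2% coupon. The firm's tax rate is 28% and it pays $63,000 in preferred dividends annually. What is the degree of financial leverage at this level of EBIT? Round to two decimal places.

Annual interest charges come to $553,172.00.
Preferred dividends grossed up pre-tax: $63,000 / (1 − 0.28) = $87,500.00.
DFL = EBIT ÷ [EBIT − I − D_p/(1−t)] = $1,106,000 ÷ [$1,106,000 − $553,172.00 − $87,500.00] = $1,106,000 ÷ $465,328.00 = 2.3768.

2.38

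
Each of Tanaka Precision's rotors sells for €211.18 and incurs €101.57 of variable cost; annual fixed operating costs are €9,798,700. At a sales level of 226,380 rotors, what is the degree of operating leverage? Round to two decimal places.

Contribution at this volume is 226,380 × €109.61 = €24,813,511.80.
Subtracting fixed costs: EBIT = €24,813,511.80 − €9,798,700 = €15,014,811.80.
So DOL = total CM / EBIT = €24,813,511.80 / €15,014,811.80 = 1.6526.

1.65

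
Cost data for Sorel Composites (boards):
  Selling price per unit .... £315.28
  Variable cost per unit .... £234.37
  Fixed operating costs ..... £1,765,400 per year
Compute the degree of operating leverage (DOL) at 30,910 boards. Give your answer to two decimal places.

3.40

Total contribution margin = 30,910 × £80.91 = £2,500,928.10.
Subtracting fixed costs: EBIT = £2,500,928.10 − £1,765,400 = £735,528.10.
Degree of operating leverage = £2,500,928.10 / £735,528.10 = 3.4002.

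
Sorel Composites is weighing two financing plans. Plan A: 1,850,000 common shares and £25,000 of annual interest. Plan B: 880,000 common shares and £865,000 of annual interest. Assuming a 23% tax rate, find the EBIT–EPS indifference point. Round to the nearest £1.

£1,627,062

At indifference, (EBIT − 25,000)(1 − t)/1,850,000 = (EBIT − 865,000)(1 − t)/880,000.
The (1 − t) factor cancels: (EBIT − 25,000) × 880,000 = (EBIT − 865,000) × 1,850,000.
Solving, EBIT = (865,000·1,850,000 − 25,000·880,000) / (1,850,000 − 880,000) = 1,578,250,000,000 / 970,000 = 1,627,061.86.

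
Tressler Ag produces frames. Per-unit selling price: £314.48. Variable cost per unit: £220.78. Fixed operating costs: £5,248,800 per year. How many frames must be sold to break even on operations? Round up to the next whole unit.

Each unit contributes £314.48 − £220.78 = £93.70.
Break-even volume = fixed costs ÷ CM per unit = £5,248,800 ÷ £93.70 = 56,017.08, so 56,018 frames.

56,018 frames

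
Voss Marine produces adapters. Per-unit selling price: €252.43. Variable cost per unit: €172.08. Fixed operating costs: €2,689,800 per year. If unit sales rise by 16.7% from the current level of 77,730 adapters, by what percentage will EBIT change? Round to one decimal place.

Contribution at this volume is 77,730 × €80.35 = €6,245,605.50.
Operating income = contribution − fixed costs = €6,245,605.50 − €2,689,800 = €3,555,805.50.
DOL = contribution ÷ EBIT = €6,245,605.50 ÷ €3,555,805.50 = 1.7565.
Operating income changes by 1.7565 × +16.7% = +29.3%.

+29.3%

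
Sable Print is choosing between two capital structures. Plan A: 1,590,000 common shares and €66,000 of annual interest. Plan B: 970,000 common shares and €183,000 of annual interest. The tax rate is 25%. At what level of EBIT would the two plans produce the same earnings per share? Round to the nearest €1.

At indifference, (EBIT − 66,000)(1 − t)/1,590,000 = (EBIT − 183,000)(1 − t)/970,000.
Cancelling (1 − t) and cross-multiplying: 970,000·(EBIT − 66,000) = 1,590,000·(EBIT − 183,000).
Solving, EBIT = (183,000·1,590,000 − 66,000·970,000) / (1,590,000 − 970,000) = 226,950,000,000 / 620,000 = 366,048.39.

€366,048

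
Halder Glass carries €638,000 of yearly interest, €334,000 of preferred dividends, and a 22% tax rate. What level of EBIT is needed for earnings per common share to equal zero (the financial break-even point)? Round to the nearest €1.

Grossing the preferred dividend up to pre-tax terms: €334,000 / (1 − 0.22) = €428,205.13.
Financial break-even EBIT = interest + D_p ÷ (1 − t) = €638,000 + €428,205.13 = €1,066,205.13.

€1,066,205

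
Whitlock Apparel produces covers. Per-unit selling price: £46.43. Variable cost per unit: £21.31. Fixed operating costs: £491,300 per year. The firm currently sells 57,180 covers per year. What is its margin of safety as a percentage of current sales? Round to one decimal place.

Contribution margin per unit = £46.43 − £21.31 = £25.12. Break-even units = £491,300 ÷ £25.12 = 19,558.12; break-even revenue = 19,558.12 × £46.43 = £908,083.56.
Actual sales revenue = 57,180 × £46.43 = £2,654,867.40.
Margin of safety = (£2,654,867.40 − £908,083.56) ÷ £2,654,867.40 = 65.8%.

65.8%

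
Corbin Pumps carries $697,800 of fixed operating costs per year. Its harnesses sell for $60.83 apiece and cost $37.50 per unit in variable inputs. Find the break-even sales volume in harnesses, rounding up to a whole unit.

Contribution margin per unit = $60.83 − $37.50 = $23.33.
Break-even volume = fixed costs ÷ CM per unit = $697,800 ÷ $23.33 = 29,909.99, so 29,910 harnesses.

29,910 harnesses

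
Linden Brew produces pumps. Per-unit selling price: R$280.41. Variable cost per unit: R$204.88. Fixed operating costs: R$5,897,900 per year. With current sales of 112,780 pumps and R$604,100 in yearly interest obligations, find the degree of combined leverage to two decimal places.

4.22

At 112,780 units, contribution = 112,780 × R$75.53 = R$8,518,273.40.
Subtracting fixed costs: EBIT = R$8,518,273.40 − R$5,897,900 = R$2,620,373.40. Interest = R$604,100.00.
DOL = R$8,518,273.40 ÷ R$2,620,373.40 = 3.2508; DFL = R$2,620,373.40 ÷ R$2,016,273.40 = 1.2996.
Combined leverage = 3.2508 × 1.2996 = 4.2247.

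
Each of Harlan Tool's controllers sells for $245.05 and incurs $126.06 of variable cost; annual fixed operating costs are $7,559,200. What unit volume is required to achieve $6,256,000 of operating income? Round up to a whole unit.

Each unit contributes $245.05 − $126.06 = $118.99.
Units = (FC + target) / CM = ($7,559,200 + $6,256,000) / $118.99 = 116,103.87, so 116,104 controllers.

116,104 controllers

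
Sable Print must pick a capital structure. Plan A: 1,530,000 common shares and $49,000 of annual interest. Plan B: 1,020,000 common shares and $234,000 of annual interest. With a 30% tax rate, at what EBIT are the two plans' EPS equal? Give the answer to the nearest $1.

At indifference, (EBIT − 49,000)(1 − t)/1,530,000 = (EBIT − 234,000)(1 − t)/1,020,000.
The (1 − t) factor cancels: (EBIT − 49,000) × 1,020,000 = (EBIT − 234,000) × 1,530,000.
Solving, EBIT = (234,000·1,530,000 − 49,000·1,020,000) / (1,530,000 − 1,020,000) = 308,040,000,000 / 510,000 = 604,000.00.

$604,000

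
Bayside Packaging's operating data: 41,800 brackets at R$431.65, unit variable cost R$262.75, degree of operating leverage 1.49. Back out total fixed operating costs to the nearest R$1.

R$2,321,752

Contribution at this volume is 41,800 × R$168.90 = R$7,060,020.00.
DOL = contribution / EBIT, so EBIT = R$7,060,020.00 / 1.49 = R$4,738,268.46.
And FC = contribution − EBIT = R$7,060,020.00 − R$4,738,268.46 = R$2,321,752.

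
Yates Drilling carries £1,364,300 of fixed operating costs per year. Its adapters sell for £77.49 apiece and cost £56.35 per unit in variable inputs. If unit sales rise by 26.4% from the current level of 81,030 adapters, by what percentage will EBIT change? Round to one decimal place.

At 81,030 units, contribution = 81,030 × £21.14 = £1,712,974.20.
EBIT = £1,712,974.20 − £1,364,300 = £348,674.20.
DOL = contribution ÷ EBIT = £1,712,974.20 ÷ £348,674.20 = 4.9128.
%ΔEBIT = DOL × %ΔSales = 4.9128 × +26.4% = +129.7%.

+129.7%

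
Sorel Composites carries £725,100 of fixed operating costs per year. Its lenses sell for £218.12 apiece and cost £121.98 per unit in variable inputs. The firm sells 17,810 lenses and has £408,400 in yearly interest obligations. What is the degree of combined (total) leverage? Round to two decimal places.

At 17,810 units, contribution = 17,810 × £96.14 = £1,712,253.40.
Subtracting fixed costs: EBIT = £1,712,253.40 − £725,100 = £987,153.40. Interest = £408,400.00.
DOL = £1,712,253.40 ÷ £987,153.40 = 1.7345; DFL = £987,153.40 ÷ £578,753.40 = 1.7057.
DCL = DOL × DFL = 1.7345 × 1.7057 = 2.9585.

2.96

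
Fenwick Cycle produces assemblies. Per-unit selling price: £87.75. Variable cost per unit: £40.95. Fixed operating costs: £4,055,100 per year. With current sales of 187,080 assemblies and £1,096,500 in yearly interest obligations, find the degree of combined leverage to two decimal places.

Contribution at this volume is 187,080 × £46.80 = £8,755,344.00.
EBIT = £8,755,344.00 − £4,055,100 = £4,700,244.00. Interest = £1,096,500.00, so EBIT − I = £3,603,744.00.
Degree of total leverage = total CM / (EBIT − interest) = £8,755,344.00 / £3,603,744.00 = 2.4295.

2.43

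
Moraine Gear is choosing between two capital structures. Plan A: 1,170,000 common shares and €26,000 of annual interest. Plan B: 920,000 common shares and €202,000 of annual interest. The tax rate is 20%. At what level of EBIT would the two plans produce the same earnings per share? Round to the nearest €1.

€849,680

Set EPS_A = EPS_B: (EBIT − €26,000)(1 − 0.20) ÷ 1,170,000 = (EBIT − €202,000)(1 − 0.20) ÷ 920,000.
Cancelling (1 − t) and cross-multiplying: 920,000·(EBIT − 26,000) = 1,170,000·(EBIT − 202,000).
EBIT × (1,170,000 − 920,000) = 202,000 × 1,170,000 − 26,000 × 920,000 = 212,420,000,000, so EBIT = 212,420,000,000 ÷ 250,000 = 849,680.00.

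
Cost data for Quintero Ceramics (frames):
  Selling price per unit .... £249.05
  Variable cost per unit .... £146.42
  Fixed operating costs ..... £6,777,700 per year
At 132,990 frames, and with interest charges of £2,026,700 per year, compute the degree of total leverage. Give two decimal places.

Total contribution margin = 132,990 × £102.63 = £13,648,763.70.
EBIT = £13,648,763.70 − £6,777,700 = £6,871,063.70. Interest = £2,026,700.00.
DOL = £13,648,763.70 ÷ £6,871,063.70 = 1.9864; DFL = £6,871,063.70 ÷ £4,844,363.70 = 1.4184.
Combined leverage = 1.9864 × 1.4184 = 2.8175.

2.82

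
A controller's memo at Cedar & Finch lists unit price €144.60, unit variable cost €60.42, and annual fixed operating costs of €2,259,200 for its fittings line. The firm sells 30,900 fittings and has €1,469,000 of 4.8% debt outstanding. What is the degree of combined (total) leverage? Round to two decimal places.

9.58

At 30,900 units, contribution = 30,900 × €84.18 = €2,601,162.00.
Subtracting fixed costs: EBIT = €2,601,162.00 − €2,259,200 = €341,962.00. Interest = €70,512.00, so EBIT − I = €271,450.00.
Degree of total leverage = total CM / (EBIT − interest) = €2,601,162.00 / €271,450.00 = 9.5825.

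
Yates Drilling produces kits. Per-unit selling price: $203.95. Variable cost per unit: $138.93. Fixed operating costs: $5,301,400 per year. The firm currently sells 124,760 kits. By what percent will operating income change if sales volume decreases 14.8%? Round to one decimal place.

-42.7%

Contribution at this volume is 124,760 × $65.02 = $8,111,895.20.
Subtracting fixed costs: EBIT = $8,111,895.20 − $5,301,400 = $2,810,495.20.
DOL = contribution ÷ EBIT = $8,111,895.20 ÷ $2,810,495.20 = 2.8863.
%ΔEBIT = DOL × %ΔSales = 2.8863 × -14.8% = -42.7%.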